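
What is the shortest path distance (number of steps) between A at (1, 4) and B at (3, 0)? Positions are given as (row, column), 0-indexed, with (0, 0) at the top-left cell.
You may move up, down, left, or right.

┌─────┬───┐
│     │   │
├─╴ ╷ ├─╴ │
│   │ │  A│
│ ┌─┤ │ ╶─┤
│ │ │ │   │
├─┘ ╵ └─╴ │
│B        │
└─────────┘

Finding path from (1, 4) to (3, 0):
Path: (1,4) → (1,3) → (2,3) → (2,4) → (3,4) → (3,3) → (3,2) → (3,1) → (3,0)
Distance: 8 steps

Solution:

┌─────┬───┐
│     │   │
├─╴ ╷ ├─╴ │
│   │ │↓ A│
│ ┌─┤ │ ╶─┤
│ │ │ │↳ ↓│
├─┘ ╵ └─╴ │
│B ← ← ← ↲│
└─────────┘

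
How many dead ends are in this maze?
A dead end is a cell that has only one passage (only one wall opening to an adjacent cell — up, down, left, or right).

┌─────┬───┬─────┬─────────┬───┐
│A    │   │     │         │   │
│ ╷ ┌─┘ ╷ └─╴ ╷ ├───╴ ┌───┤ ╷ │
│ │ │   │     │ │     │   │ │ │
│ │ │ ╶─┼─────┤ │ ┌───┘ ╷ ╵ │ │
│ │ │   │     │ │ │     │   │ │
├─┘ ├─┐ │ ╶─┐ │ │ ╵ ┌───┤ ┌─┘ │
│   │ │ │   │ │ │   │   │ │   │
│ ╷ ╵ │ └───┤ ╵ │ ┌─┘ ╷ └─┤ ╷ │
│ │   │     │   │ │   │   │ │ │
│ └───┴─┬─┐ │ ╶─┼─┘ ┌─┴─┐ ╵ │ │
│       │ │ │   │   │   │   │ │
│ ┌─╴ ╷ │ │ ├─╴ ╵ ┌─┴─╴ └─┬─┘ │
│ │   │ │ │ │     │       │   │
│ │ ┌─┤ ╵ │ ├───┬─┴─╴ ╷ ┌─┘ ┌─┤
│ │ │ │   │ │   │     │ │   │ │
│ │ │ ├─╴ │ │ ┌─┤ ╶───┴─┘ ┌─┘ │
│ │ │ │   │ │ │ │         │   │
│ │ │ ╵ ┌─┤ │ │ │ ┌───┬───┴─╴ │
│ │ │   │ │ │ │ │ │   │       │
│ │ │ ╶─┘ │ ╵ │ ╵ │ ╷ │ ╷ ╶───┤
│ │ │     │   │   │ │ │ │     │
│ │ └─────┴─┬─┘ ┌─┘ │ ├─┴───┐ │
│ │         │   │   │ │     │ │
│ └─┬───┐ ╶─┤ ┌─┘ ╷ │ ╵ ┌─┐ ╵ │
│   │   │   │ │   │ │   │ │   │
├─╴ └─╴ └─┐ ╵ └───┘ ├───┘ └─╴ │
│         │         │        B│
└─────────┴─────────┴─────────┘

Checking each cell for number of passages:

Dead ends found at positions:
  (0, 2)
  (0, 5)
  (0, 8)
  (0, 12)
  (2, 0)
  (3, 2)
  (3, 5)
  (3, 12)
  (4, 8)
  (5, 4)
  (5, 10)
  (6, 6)
  (6, 9)
  (6, 12)
  (7, 2)
  (7, 7)
  (7, 11)
  (7, 14)
  (8, 7)
  (8, 13)
  (9, 4)
  (10, 11)
  (11, 5)
  (12, 2)
  (12, 7)
  (12, 12)
  (13, 0)
  (13, 4)
  (13, 10)
Total dead ends: 29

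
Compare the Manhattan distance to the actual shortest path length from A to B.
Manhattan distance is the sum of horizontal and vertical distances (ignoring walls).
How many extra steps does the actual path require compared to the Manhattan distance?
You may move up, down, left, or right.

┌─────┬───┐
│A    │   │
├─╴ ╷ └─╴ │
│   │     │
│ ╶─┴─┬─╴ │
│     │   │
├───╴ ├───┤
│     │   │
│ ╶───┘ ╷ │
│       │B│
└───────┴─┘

Manhattan distance: |4 - 0| + |4 - 0| = 8
Actual path length: 16
Extra steps: 16 - 8 = 8

Solution:

┌─────┬───┐
│A ↓  │   │
├─╴ ╷ └─╴ │
│↓ ↲│     │
│ ╶─┴─┬─╴ │
│↳ → ↓│   │
├───╴ ├───┤
│↓ ← ↲│↱ ↓│
│ ╶───┘ ╷ │
│↳ → → ↑│B│
└───────┴─┘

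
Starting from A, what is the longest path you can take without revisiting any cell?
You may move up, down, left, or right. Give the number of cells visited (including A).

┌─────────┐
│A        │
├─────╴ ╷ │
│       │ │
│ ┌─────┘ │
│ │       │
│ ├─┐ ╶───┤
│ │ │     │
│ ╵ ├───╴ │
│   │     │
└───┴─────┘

Finding longest simple path using DFS:
Start: (0, 0)
Longest path visits 15 cells
Path: A → right → right → right → right → down → down → left → left → down → right → right → down → left → left

Solution:

┌─────────┐
│A → → → ↓│
├─────╴ ╷ │
│       │↓│
│ ┌─────┘ │
│ │  ↓ ← ↲│
│ ├─┐ ╶───┤
│ │ │↳ → ↓│
│ ╵ ├───╴ │
│   │B ← ↲│
└───┴─────┘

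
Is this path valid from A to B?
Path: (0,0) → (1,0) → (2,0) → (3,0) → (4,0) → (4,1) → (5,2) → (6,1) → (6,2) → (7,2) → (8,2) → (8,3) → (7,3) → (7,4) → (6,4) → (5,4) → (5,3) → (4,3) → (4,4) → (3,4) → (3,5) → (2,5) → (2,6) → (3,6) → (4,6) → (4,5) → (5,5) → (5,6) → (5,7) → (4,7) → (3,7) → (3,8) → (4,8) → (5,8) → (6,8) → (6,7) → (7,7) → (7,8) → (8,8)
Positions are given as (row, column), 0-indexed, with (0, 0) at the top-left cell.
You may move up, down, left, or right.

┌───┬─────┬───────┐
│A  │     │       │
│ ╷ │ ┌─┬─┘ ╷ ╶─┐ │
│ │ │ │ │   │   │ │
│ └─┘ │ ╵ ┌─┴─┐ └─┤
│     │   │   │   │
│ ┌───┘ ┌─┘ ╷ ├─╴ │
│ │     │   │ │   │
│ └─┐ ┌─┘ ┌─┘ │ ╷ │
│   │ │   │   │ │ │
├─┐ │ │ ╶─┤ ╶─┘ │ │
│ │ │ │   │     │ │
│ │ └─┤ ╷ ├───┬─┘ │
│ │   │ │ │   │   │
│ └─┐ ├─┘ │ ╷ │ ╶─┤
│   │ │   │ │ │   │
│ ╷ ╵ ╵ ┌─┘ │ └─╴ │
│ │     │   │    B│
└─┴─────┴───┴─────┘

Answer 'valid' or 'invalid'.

Checking path validity:
Result: Invalid move at step 6: cannot move from (4, 1) to (5, 2).

invalid

Correct solution:

┌───┬─────┬───────┐
│A  │     │       │
│ ╷ │ ┌─┬─┘ ╷ ╶─┐ │
│↓│ │ │ │   │   │ │
│ └─┘ │ ╵ ┌─┴─┐ └─┤
│↓    │   │↱ ↓│   │
│ ┌───┘ ┌─┘ ╷ ├─╴ │
│↓│     │↱ ↑│↓│↱ ↓│
│ └─┐ ┌─┘ ┌─┘ │ ╷ │
│↳ ↓│ │↱ ↑│↓ ↲│↑│↓│
├─┐ │ │ ╶─┤ ╶─┘ │ │
│ │↓│ │↑ ↰│↳ → ↑│↓│
│ │ └─┤ ╷ ├───┬─┘ │
│ │↳ ↓│ │↑│   │↓ ↲│
│ └─┐ ├─┘ │ ╷ │ ╶─┤
│   │↓│↱ ↑│ │ │↳ ↓│
│ ╷ ╵ ╵ ┌─┘ │ └─╴ │
│ │  ↳ ↑│   │    B│
└─┴─────┴───┴─────┘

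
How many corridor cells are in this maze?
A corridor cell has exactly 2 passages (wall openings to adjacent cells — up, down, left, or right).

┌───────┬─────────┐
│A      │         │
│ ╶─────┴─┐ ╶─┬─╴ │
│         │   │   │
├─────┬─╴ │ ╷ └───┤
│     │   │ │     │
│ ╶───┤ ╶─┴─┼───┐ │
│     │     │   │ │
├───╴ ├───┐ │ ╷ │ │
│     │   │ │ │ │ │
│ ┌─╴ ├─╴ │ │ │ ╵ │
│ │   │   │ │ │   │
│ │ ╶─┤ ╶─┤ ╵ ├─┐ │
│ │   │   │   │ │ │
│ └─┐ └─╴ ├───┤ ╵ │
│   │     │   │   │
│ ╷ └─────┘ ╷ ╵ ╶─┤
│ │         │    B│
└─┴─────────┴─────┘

Counting cells with exactly 2 passages:
Total corridor cells: 65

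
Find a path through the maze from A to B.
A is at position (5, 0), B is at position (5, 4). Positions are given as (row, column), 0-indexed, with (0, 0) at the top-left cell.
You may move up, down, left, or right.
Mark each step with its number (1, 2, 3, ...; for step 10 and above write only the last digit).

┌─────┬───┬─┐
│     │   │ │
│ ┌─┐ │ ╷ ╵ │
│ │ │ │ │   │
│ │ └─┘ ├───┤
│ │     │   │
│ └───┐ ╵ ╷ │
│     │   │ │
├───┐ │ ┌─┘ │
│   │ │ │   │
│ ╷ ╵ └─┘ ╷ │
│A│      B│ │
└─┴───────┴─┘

Finding the shortest path from (5, 0) to (5, 4):
Path length: 6 steps
Directions: up → right → down → right → right → right

Solution:

┌─────┬───┬─┐
│     │   │ │
│ ┌─┐ │ ╷ ╵ │
│ │ │ │ │   │
│ │ └─┘ ├───┤
│ │     │   │
│ └───┐ ╵ ╷ │
│     │   │ │
├───┐ │ ┌─┘ │
│1 2│ │ │   │
│ ╷ ╵ └─┘ ╷ │
│A│3 4 5 B│ │
└─┴───────┴─┘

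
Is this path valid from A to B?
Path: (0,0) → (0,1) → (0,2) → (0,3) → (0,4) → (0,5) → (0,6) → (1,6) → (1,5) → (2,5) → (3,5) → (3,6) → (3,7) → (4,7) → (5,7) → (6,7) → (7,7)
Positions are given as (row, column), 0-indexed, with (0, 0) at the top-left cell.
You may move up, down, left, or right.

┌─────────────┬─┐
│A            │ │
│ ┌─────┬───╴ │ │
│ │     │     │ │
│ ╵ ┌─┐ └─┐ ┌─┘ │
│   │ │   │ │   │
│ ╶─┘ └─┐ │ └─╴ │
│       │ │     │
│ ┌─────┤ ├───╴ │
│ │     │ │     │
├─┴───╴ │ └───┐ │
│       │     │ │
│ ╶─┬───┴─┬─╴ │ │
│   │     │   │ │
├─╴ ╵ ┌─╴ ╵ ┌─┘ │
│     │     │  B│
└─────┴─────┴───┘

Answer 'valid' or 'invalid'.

Checking path validity:
Result: All consecutive moves are passable.

valid

Correct solution:

┌─────────────┬─┐
│A → → → → → ↓│ │
│ ┌─────┬───╴ │ │
│ │     │  ↓ ↲│ │
│ ╵ ┌─┐ └─┐ ┌─┘ │
│   │ │   │↓│   │
│ ╶─┘ └─┐ │ └─╴ │
│       │ │↳ → ↓│
│ ┌─────┤ ├───╴ │
│ │     │ │    ↓│
├─┴───╴ │ └───┐ │
│       │     │↓│
│ ╶─┬───┴─┬─╴ │ │
│   │     │   │↓│
├─╴ ╵ ┌─╴ ╵ ┌─┘ │
│     │     │  B│
└─────┴─────┴───┘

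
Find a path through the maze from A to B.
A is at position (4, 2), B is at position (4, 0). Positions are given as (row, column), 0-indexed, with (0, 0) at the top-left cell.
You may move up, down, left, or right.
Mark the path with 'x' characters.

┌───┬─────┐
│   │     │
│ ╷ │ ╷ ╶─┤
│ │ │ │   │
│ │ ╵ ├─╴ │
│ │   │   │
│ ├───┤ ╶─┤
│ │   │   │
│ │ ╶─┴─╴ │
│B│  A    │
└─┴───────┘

Finding the shortest path from (4, 2) to (4, 0):
Path length: 20 steps
Directions: right → right → up → left → up → right → up → left → up → left → down → down → left → up → up → left → down → down → down → down

Solution:

┌───┬─────┐
│x x│x x  │
│ ╷ │ ╷ ╶─┤
│x│x│x│x x│
│ │ ╵ ├─╴ │
│x│x x│x x│
│ ├───┤ ╶─┤
│x│   │x x│
│ │ ╶─┴─╴ │
│B│  A x x│
└─┴───────┘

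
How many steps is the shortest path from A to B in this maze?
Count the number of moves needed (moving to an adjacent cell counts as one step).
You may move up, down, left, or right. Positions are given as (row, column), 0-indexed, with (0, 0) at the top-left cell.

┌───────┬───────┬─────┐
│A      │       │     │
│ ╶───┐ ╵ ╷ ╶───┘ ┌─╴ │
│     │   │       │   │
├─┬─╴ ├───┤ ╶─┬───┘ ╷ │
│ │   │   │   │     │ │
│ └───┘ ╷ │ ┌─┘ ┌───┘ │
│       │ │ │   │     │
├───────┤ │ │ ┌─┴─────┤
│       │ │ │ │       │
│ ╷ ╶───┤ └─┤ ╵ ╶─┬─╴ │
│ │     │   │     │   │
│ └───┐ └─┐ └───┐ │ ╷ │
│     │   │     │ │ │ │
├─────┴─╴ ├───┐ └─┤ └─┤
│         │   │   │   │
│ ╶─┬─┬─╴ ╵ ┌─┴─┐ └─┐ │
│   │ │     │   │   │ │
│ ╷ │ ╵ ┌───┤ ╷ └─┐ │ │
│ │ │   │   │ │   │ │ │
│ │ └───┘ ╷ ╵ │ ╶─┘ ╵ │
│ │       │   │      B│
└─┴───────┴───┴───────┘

Using BFS to find shortest path:
Start: (0, 0), End: (10, 10)
Path found:
(0,0) → (0,1) → (0,2) → (0,3) → (1,3) → (1,4) → (0,4) → (0,5) → (1,5) → (1,6) → (1,7) → (1,8) → (0,8) → (0,9) → (0,10) → (1,10) → (1,9) → (2,9) → (2,8) → (2,7) → (3,7) → (3,6) → (4,6) → (5,6) → (5,7) → (4,7) → (4,8) → (4,9) → (4,10) → (5,10) → (5,9) → (6,9) → (7,9) → (7,10) → (8,10) → (9,10) → (10,10)
Number of steps: 36

Solution:

┌───────┬───────┬─────┐
│A → → ↓│↱ ↓    │↱ → ↓│
│ ╶───┐ ╵ ╷ ╶───┘ ┌─╴ │
│     │↳ ↑│↳ → → ↑│↓ ↲│
├─┬─╴ ├───┤ ╶─┬───┘ ╷ │
│ │   │   │   │↓ ← ↲│ │
│ └───┘ ╷ │ ┌─┘ ┌───┘ │
│       │ │ │↓ ↲│     │
├───────┤ │ │ ┌─┴─────┤
│       │ │ │↓│↱ → → ↓│
│ ╷ ╶───┤ └─┤ ╵ ╶─┬─╴ │
│ │     │   │↳ ↑  │↓ ↲│
│ └───┐ └─┐ └───┐ │ ╷ │
│     │   │     │ │↓│ │
├─────┴─╴ ├───┐ └─┤ └─┤
│         │   │   │↳ ↓│
│ ╶─┬─┬─╴ ╵ ┌─┴─┐ └─┐ │
│   │ │     │   │   │↓│
│ ╷ │ ╵ ┌───┤ ╷ └─┐ │ │
│ │ │   │   │ │   │ │↓│
│ │ └───┘ ╷ ╵ │ ╶─┘ ╵ │
│ │       │   │      B│
└─┴───────┴───┴───────┘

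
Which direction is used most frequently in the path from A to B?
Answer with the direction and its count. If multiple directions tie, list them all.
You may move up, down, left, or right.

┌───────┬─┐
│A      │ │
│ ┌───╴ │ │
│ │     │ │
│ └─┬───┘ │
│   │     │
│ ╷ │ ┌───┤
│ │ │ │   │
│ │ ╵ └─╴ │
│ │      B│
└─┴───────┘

Directions: down, down, right, down, down, right, right, right
Counts: {'down': 4, 'right': 4}
Most common: down and right (tied at 4 times each)

Solution:

┌───────┬─┐
│A      │ │
│ ┌───╴ │ │
│↓│     │ │
│ └─┬───┘ │
│↳ ↓│     │
│ ╷ │ ┌───┤
│ │↓│ │   │
│ │ ╵ └─╴ │
│ │↳ → → B│
└─┴───────┘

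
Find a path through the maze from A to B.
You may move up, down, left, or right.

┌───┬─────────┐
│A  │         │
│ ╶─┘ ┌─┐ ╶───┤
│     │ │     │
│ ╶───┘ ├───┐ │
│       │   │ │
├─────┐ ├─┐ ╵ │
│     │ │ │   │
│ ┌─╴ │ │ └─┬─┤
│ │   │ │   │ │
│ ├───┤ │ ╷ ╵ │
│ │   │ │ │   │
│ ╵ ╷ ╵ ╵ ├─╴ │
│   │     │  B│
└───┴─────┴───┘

Finding the shortest path through the maze:
Path length: 16 steps
Directions: down → down → right → right → right → down → down → down → down → right → up → up → right → down → right → down

Solution:

┌───┬─────────┐
│A  │         │
│ ╶─┘ ┌─┐ ╶───┤
│↓    │ │     │
│ ╶───┘ ├───┐ │
│↳ → → ↓│   │ │
├─────┐ ├─┐ ╵ │
│     │↓│ │   │
│ ┌─╴ │ │ └─┬─┤
│ │   │↓│↱ ↓│ │
│ ├───┤ │ ╷ ╵ │
│ │   │↓│↑│↳ ↓│
│ ╵ ╷ ╵ ╵ ├─╴ │
│   │  ↳ ↑│  B│
└───┴─────┴───┘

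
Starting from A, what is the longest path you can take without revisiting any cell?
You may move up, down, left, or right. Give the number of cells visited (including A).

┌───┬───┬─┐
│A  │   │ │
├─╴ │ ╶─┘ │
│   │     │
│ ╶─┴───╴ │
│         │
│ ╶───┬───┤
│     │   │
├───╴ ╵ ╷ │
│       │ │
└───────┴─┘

Finding longest simple path using DFS:
Start: (0, 0)
Longest path visits 14 cells
Path: A → right → down → left → down → right → right → right → right → up → left → left → up → right

Solution:

┌───┬───┬─┐
│A ↓│↱ B│ │
├─╴ │ ╶─┘ │
│↓ ↲│↑ ← ↰│
│ ╶─┴───╴ │
│↳ → → → ↑│
│ ╶───┬───┤
│     │   │
├───╴ ╵ ╷ │
│       │ │
└───────┴─┘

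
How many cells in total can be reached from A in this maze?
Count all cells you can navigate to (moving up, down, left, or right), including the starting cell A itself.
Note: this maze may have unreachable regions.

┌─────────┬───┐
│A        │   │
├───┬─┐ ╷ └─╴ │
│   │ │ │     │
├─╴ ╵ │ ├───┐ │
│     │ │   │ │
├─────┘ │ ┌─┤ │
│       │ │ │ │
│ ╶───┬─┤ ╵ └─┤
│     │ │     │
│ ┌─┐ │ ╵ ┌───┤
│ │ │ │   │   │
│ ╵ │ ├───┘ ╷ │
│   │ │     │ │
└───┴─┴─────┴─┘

Using BFS/flood-fill to find all reachable cells from A:
Maze size: 7 × 7 = 49 total cells
22 cell(s) are walled off and cannot be reached from A.
Reachable cells: 27

Reachable region (· marks reachable cells):

┌─────────┬───┐
│A · · · ·│· ·│
├───┬─┐ ╷ └─╴ │
│   │ │·│· · ·│
├─╴ ╵ │ ├───┐ │
│     │·│   │·│
├─────┘ │ ┌─┤ │
│· · · ·│ │ │·│
│ ╶───┬─┤ ╵ └─┤
│· · ·│ │     │
│ ┌─┐ │ ╵ ┌───┤
│·│·│·│   │   │
│ ╵ │ ├───┘ ╷ │
│· ·│·│     │ │
└───┴─┴─────┴─┘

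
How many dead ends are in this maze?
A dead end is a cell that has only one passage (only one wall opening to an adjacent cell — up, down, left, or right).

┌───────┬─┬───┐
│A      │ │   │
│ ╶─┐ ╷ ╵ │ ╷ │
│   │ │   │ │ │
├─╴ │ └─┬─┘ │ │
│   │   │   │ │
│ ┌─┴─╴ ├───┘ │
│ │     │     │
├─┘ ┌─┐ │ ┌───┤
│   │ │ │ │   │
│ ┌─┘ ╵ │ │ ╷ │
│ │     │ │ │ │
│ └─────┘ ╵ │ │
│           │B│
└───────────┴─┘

Checking each cell for number of passages:

Dead ends found at positions:
  (0, 4)
  (2, 4)
  (3, 0)
  (4, 2)
  (5, 1)
  (6, 6)
Total dead ends: 6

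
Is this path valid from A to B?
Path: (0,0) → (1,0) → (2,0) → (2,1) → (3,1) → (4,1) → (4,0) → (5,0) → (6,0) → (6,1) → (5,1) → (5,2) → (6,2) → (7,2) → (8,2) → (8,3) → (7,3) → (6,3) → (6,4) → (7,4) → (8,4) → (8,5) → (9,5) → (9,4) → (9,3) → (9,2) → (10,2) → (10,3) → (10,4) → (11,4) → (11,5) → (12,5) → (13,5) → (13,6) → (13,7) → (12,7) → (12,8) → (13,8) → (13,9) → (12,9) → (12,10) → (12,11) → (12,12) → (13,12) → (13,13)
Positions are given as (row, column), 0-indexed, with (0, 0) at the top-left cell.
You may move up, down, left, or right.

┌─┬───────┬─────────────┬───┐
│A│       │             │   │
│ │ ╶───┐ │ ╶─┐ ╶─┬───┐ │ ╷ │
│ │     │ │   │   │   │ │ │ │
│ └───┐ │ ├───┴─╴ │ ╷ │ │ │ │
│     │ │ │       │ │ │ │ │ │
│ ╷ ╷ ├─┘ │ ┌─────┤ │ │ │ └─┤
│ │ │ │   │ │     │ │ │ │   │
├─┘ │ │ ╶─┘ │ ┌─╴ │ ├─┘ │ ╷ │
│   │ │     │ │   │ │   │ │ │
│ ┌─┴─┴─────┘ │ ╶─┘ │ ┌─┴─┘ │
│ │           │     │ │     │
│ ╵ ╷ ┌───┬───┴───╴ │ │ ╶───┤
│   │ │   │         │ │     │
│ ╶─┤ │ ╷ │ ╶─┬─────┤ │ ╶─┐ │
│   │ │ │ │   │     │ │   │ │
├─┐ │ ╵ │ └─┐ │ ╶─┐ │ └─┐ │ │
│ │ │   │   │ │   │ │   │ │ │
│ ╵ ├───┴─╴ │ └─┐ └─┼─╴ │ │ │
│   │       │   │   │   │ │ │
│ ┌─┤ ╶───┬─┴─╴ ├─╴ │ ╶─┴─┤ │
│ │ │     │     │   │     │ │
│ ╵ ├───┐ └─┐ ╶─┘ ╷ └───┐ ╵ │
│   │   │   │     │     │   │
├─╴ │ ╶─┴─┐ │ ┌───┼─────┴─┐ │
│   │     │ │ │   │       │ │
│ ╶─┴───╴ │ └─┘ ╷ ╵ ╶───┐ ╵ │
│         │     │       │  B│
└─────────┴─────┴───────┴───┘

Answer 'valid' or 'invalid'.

Checking path validity:
Result: All consecutive moves are passable.

valid

Correct solution:

┌─┬───────┬─────────────┬───┐
│A│       │             │   │
│ │ ╶───┐ │ ╶─┐ ╶─┬───┐ │ ╷ │
│↓│     │ │   │   │   │ │ │ │
│ └───┐ │ ├───┴─╴ │ ╷ │ │ │ │
│↳ ↓  │ │ │       │ │ │ │ │ │
│ ╷ ╷ ├─┘ │ ┌─────┤ │ │ │ └─┤
│ │↓│ │   │ │     │ │ │ │   │
├─┘ │ │ ╶─┘ │ ┌─╴ │ ├─┘ │ ╷ │
│↓ ↲│ │     │ │   │ │   │ │ │
│ ┌─┴─┴─────┘ │ ╶─┘ │ ┌─┴─┘ │
│↓│↱ ↓        │     │ │     │
│ ╵ ╷ ┌───┬───┴───╴ │ │ ╶───┤
│↳ ↑│↓│↱ ↓│         │ │     │
│ ╶─┤ │ ╷ │ ╶─┬─────┤ │ ╶─┐ │
│   │↓│↑│↓│   │     │ │   │ │
├─┐ │ ╵ │ └─┐ │ ╶─┐ │ └─┐ │ │
│ │ │↳ ↑│↳ ↓│ │   │ │   │ │ │
│ ╵ ├───┴─╴ │ └─┐ └─┼─╴ │ │ │
│   │↓ ← ← ↲│   │   │   │ │ │
│ ┌─┤ ╶───┬─┴─╴ ├─╴ │ ╶─┴─┤ │
│ │ │↳ → ↓│     │   │     │ │
│ ╵ ├───┐ └─┐ ╶─┘ ╷ └───┐ ╵ │
│   │   │↳ ↓│     │     │   │
├─╴ │ ╶─┴─┐ │ ┌───┼─────┴─┐ │
│   │     │↓│ │↱ ↓│↱ → → ↓│ │
│ ╶─┴───╴ │ └─┘ ╷ ╵ ╶───┐ ╵ │
│         │↳ → ↑│↳ ↑    │↳ B│
└─────────┴─────┴───────┴───┘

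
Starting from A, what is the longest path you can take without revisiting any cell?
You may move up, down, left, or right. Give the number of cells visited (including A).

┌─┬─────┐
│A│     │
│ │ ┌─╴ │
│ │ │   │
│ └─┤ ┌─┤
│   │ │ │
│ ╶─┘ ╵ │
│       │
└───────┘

Finding longest simple path using DFS:
Start: (0, 0)
Longest path visits 13 cells
Path: A → down → down → down → right → right → up → up → right → up → left → left → down

Solution:

┌─┬─────┐
│A│↓ ← ↰│
│ │ ┌─╴ │
│↓│B│↱ ↑│
│ └─┤ ┌─┤
│↓  │↑│ │
│ ╶─┘ ╵ │
│↳ → ↑  │
└───────┘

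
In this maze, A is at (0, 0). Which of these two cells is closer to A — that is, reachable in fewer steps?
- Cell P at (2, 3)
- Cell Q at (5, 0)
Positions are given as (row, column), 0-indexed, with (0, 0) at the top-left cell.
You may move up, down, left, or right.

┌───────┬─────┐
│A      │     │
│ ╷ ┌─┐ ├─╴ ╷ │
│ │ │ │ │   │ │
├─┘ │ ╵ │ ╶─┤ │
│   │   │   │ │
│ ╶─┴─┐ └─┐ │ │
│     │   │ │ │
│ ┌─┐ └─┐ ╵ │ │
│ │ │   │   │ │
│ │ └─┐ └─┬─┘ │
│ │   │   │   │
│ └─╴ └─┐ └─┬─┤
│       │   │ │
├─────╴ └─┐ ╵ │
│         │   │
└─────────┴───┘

Shortest path A → P at (2, 3): 5 steps
Shortest path A → Q at (5, 0): 7 steps

P is closer (5 steps vs 7 steps).

Path to P:

┌───────┬─────┐
│A → → ↓│     │
│ ╷ ┌─┐ ├─╴ ╷ │
│ │ │ │↓│   │ │
├─┘ │ ╵ │ ╶─┤ │
│   │  P│   │ │
│ ╶─┴─┐ └─┐ │ │
│     │   │ │ │
│ ┌─┐ └─┐ ╵ │ │
│ │ │   │   │ │
│ │ └─┐ └─┬─┘ │
│ │   │   │   │
│ └─╴ └─┐ └─┬─┤
│       │   │ │
├─────╴ └─┐ ╵ │
│         │   │
└─────────┴───┘

Path to Q:

┌───────┬─────┐
│A ↓    │     │
│ ╷ ┌─┐ ├─╴ ╷ │
│ │↓│ │ │   │ │
├─┘ │ ╵ │ ╶─┤ │
│↓ ↲│   │   │ │
│ ╶─┴─┐ └─┐ │ │
│↓    │   │ │ │
│ ┌─┐ └─┐ ╵ │ │
│↓│ │   │   │ │
│ │ └─┐ └─┬─┘ │
│Q│   │   │   │
│ └─╴ └─┐ └─┬─┤
│       │   │ │
├─────╴ └─┐ ╵ │
│         │   │
└─────────┴───┘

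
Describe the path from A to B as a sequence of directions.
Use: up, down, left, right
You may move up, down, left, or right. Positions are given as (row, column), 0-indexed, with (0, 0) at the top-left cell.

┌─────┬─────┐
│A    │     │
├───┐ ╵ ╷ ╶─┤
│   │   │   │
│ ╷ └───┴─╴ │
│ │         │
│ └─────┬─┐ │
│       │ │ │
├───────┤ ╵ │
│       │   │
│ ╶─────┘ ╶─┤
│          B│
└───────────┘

Finding the path and converting it to directions:
Path through cells: (0,0) → (0,1) → (0,2) → (1,2) → (1,3) → (0,3) → (0,4) → (1,4) → (1,5) → (2,5) → (3,5) → (4,5) → (4,4) → (5,4) → (5,5)
Directions: right, right, down, right, up, right, down, right, down, down, down, left, down, right

Solution:

┌─────┬─────┐
│A → ↓│↱ ↓  │
├───┐ ╵ ╷ ╶─┤
│   │↳ ↑│↳ ↓│
│ ╷ └───┴─╴ │
│ │        ↓│
│ └─────┬─┐ │
│       │ │↓│
├───────┤ ╵ │
│       │↓ ↲│
│ ╶─────┘ ╶─┤
│        ↳ B│
└───────────┘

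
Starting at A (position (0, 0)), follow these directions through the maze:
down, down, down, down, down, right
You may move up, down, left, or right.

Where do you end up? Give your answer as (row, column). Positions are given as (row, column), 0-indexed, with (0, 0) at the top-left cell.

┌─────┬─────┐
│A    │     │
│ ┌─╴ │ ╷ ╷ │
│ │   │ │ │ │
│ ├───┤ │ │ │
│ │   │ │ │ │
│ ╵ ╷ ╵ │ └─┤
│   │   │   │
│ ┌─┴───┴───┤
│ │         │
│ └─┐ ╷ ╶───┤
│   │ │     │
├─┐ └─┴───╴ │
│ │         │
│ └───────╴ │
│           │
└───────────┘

Following directions step by step:
Start: (0, 0)
  down: (0, 0) → (1, 0)
  down: (1, 0) → (2, 0)
  down: (2, 0) → (3, 0)
  down: (3, 0) → (4, 0)
  down: (4, 0) → (5, 0)
  right: (5, 0) → (5, 1)
Final position: (5, 1)

Path taken:

┌─────┬─────┐
│A    │     │
│ ┌─╴ │ ╷ ╷ │
│↓│   │ │ │ │
│ ├───┤ │ │ │
│↓│   │ │ │ │
│ ╵ ╷ ╵ │ └─┤
│↓  │   │   │
│ ┌─┴───┴───┤
│↓│         │
│ └─┐ ╷ ╶───┤
│↳ B│ │     │
├─┐ └─┴───╴ │
│ │         │
│ └───────╴ │
│           │
└───────────┘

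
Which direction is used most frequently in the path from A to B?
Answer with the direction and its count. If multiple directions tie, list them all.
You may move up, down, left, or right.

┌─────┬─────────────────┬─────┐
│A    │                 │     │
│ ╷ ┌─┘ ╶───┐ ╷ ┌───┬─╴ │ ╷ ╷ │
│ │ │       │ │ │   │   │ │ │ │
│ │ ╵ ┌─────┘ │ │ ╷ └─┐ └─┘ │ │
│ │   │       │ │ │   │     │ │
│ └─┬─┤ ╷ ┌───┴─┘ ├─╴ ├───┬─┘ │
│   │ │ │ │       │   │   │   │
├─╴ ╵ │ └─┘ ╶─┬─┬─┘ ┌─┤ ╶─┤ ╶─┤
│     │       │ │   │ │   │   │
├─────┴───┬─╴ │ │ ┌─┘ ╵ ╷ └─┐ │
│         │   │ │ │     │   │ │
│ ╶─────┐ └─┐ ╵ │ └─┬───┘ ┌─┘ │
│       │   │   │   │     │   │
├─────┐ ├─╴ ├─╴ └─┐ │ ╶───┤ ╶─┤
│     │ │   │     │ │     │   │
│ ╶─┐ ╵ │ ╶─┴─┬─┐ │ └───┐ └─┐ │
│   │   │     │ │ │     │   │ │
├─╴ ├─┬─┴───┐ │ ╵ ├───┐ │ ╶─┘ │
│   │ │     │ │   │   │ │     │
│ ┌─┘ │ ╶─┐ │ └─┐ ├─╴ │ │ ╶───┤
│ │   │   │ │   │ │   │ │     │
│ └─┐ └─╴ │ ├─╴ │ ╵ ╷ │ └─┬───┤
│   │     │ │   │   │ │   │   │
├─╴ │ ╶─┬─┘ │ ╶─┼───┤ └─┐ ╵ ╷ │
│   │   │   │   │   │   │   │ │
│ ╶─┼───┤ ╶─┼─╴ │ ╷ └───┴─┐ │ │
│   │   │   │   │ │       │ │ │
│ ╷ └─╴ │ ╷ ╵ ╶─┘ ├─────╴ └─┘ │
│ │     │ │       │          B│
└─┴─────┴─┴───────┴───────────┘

Directions: right, down, down, right, up, right, up, right, right, right, down, down, left, left, left, down, down, right, right, up, right, right, right, up, up, right, down, right, down, left, down, left, down, down, right, down, down, right, right, down, down, down, right, down, right, up, right, down, down, down
Counts: {'right': 19, 'down': 20, 'up': 6, 'left': 5}
Most common: down (20 times)

Solution:

┌─────┬─────────────────┬─────┐
│A ↓  │↱ → → ↓          │     │
│ ╷ ┌─┘ ╶───┐ ╷ ┌───┬─╴ │ ╷ ╷ │
│ │↓│↱ ↑    │↓│ │↱ ↓│   │ │ │ │
│ │ ╵ ┌─────┘ │ │ ╷ └─┐ └─┘ │ │
│ │↳ ↑│↓ ← ← ↲│ │↑│↳ ↓│     │ │
│ └─┬─┤ ╷ ┌───┴─┘ ├─╴ ├───┬─┘ │
│   │ │↓│ │↱ → → ↑│↓ ↲│   │   │
├─╴ ╵ │ └─┘ ╶─┬─┬─┘ ┌─┤ ╶─┤ ╶─┤
│     │↳ → ↑  │ │↓ ↲│ │   │   │
├─────┴───┬─╴ │ │ ┌─┘ ╵ ╷ └─┐ │
│         │   │ │↓│     │   │ │
│ ╶─────┐ └─┐ ╵ │ └─┬───┘ ┌─┘ │
│       │   │   │↳ ↓│     │   │
├─────┐ ├─╴ ├─╴ └─┐ │ ╶───┤ ╶─┤
│     │ │   │     │↓│     │   │
│ ╶─┐ ╵ │ ╶─┴─┬─┐ │ └───┐ └─┐ │
│   │   │     │ │ │↳ → ↓│   │ │
├─╴ ├─┬─┴───┐ │ ╵ ├───┐ │ ╶─┘ │
│   │ │     │ │   │   │↓│     │
│ ┌─┘ │ ╶─┐ │ └─┐ ├─╴ │ │ ╶───┤
│ │   │   │ │   │ │   │↓│     │
│ └─┐ └─╴ │ ├─╴ │ ╵ ╷ │ └─┬───┤
│   │     │ │   │   │ │↳ ↓│↱ ↓│
├─╴ │ ╶─┬─┘ │ ╶─┼───┤ └─┐ ╵ ╷ │
│   │   │   │   │   │   │↳ ↑│↓│
│ ╶─┼───┤ ╶─┼─╴ │ ╷ └───┴─┐ │ │
│   │   │   │   │ │       │ │↓│
│ ╷ └─╴ │ ╷ ╵ ╶─┘ ├─────╴ └─┘ │
│ │     │ │       │          B│
└─┴─────┴─┴───────┴───────────┘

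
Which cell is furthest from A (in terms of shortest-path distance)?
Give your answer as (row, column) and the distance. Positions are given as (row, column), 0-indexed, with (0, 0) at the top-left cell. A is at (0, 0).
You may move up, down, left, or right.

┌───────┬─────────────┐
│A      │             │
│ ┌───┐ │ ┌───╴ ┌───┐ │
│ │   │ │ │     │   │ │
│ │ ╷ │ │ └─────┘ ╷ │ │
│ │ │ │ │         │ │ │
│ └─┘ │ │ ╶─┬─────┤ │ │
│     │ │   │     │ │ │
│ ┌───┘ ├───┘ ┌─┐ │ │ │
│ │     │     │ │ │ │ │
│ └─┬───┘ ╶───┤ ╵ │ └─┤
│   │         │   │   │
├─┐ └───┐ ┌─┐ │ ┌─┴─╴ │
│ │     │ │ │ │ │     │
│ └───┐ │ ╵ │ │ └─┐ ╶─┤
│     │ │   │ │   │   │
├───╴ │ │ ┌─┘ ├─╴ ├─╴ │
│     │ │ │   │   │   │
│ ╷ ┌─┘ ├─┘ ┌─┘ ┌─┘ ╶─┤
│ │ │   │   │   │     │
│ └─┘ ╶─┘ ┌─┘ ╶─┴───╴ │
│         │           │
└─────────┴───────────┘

Computing BFS distances from A to all cells:
Furthest cell: (4, 10)
Distance: 78 steps

Path from A to the furthest cell:

┌───────┬─────────────┐
│A      │↱ → → → → → ↓│
│ ┌───┐ │ ┌───╴ ┌───┐ │
│↓│   │ │↑│     │↓ ↰│↓│
│ │ ╷ │ │ └─────┘ ╷ │ │
│↓│ │ │ │↑ ← ← ← ↲│↑│↓│
│ └─┘ │ │ ╶─┬─────┤ │ │
│↓    │ │   │↱ → ↓│↑│↓│
│ ┌───┘ ├───┘ ┌─┐ │ │ │
│↓│     │↱ → ↑│ │↓│↑│B│
│ └─┬───┘ ╶───┤ ╵ │ └─┤
│↳ ↓│    ↑ ← ↰│↓ ↲│↑ ↰│
├─┐ └───┐ ┌─┐ │ ┌─┴─╴ │
│ │↳ → ↓│ │ │↑│↓│  ↱ ↑│
│ └───┐ │ ╵ │ │ └─┐ ╶─┤
│     │↓│   │↑│↳ ↓│↑ ↰│
├───╴ │ │ ┌─┘ ├─╴ ├─╴ │
│     │↓│ │↱ ↑│↓ ↲│↱ ↑│
│ ╷ ┌─┘ ├─┘ ┌─┘ ┌─┘ ╶─┤
│ │ │↓ ↲│↱ ↑│↓ ↲│  ↑ ↰│
│ └─┘ ╶─┘ ┌─┘ ╶─┴───╴ │
│    ↳ → ↑│  ↳ → → → ↑│
└─────────┴───────────┘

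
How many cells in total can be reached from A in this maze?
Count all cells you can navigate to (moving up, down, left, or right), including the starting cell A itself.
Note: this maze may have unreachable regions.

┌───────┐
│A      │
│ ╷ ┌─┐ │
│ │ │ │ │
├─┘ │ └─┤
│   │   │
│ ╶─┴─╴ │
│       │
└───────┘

Using BFS/flood-fill to find all reachable cells from A:
Maze size: 4 × 4 = 16 total cells
All cells are reachable — the maze is fully connected.
Reachable cells: 16

Reachable region (· marks reachable cells):

┌───────┐
│A · · ·│
│ ╷ ┌─┐ │
│·│·│·│·│
├─┘ │ └─┤
│· ·│· ·│
│ ╶─┴─╴ │
│· · · ·│
└───────┘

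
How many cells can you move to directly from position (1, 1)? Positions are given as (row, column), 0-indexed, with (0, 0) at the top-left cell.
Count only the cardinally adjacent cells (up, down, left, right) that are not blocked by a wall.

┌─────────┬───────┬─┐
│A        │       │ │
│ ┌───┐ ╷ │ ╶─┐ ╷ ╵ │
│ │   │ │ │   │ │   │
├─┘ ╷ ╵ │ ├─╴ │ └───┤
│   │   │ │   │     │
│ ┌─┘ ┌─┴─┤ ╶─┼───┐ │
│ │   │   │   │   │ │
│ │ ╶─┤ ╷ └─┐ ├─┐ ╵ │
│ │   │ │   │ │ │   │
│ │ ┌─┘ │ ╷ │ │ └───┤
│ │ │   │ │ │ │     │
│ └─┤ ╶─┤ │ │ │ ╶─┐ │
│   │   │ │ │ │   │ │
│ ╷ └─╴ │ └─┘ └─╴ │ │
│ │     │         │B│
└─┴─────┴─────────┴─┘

Checking passable neighbors of (1, 1):
Neighbors: (2, 1), (1, 2)
Count: 2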